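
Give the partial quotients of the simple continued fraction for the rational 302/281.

Run the Euclidean algorithm on 302 and 281; the successive quotients are the partial quotients a_0, a_1, ... (each step inverts the fractional part left over by the previous one):
  302 = 1*281 + 21, so a_0 = 1.
  281 = 13*21 + 8, so a_1 = 13.
  21 = 2*8 + 5, so a_2 = 2.
  8 = 1*5 + 3, so a_3 = 1.
  5 = 1*3 + 2, so a_4 = 1.
  3 = 1*2 + 1, so a_5 = 1.
  2 = 2*1 + 0, so a_6 = 2.
The remainder reaches 0 after 7 divisions, so the expansion has 7 partial quotients, read off in order.

[1; 13, 2, 1, 1, 1, 2]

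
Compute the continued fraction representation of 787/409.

Run the Euclidean algorithm on 787 and 409; the successive quotients are the partial quotients a_0, a_1, ... (each step inverts the fractional part left over by the previous one):
  787 = 1*409 + 378, so a_0 = 1.
  409 = 1*378 + 31, so a_1 = 1.
  378 = 12*31 + 6, so a_2 = 12.
  31 = 5*6 + 1, so a_3 = 5.
  6 = 6*1 + 0, so a_4 = 6.
The remainder reaches 0 after 5 divisions, so the expansion has 5 partial quotients, read off in order.

[1; 1, 12, 5, 6]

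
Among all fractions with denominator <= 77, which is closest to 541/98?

Expand x = 541/98 as a continued fraction with the Euclidean algorithm:
  541 = 5*98 + 51, so a_0 = 5.
  98 = 1*51 + 47, so a_1 = 1.
  51 = 1*47 + 4, so a_2 = 1.
  47 = 11*4 + 3, so a_3 = 11.
  4 = 1*3 + 1, so a_4 = 1.
  3 = 3*1 + 0, so a_5 = 3.
so x = [5; 1, 1, 11, 1, 3].
Convergents (p_i = a_i*p_{i-1} + p_{i-2}, q_i = a_i*q_{i-1} + q_{i-2} with p_{-2}=0, p_{-1}=1, q_{-2}=1, q_{-1}=0), until the denominator exceeds 77:
  i=0: a_0=5, p_0 = 5*1 + 0 = 5, q_0 = 5*0 + 1 = 1.
  i=1: a_1=1, p_1 = 1*5 + 1 = 6, q_1 = 1*1 + 0 = 1.
  i=2: a_2=1, p_2 = 1*6 + 5 = 11, q_2 = 1*1 + 1 = 2.
  i=3: a_3=11, p_3 = 11*11 + 6 = 127, q_3 = 11*2 + 1 = 23.
  i=4: a_4=1, p_4 = 1*127 + 11 = 138, q_4 = 1*23 + 2 = 25.
  i=5: a_5=3, p_5 = 3*138 + 127 = 541, q_5 = 3*25 + 23 = 98.
q_5 = 98 > 77, so the last convergent with denominator <= 77 is p_4/q_4 = 138/25.
The closest fraction with denominator <= 77 is either p_4/q_4 or the intermediate fraction (k*p_4 + p_3)/(k*q_4 + q_3) with the largest k >= 1 whose denominator stays <= 77; these approach x as k grows, and every other convergent or intermediate fraction in range is farther away.
Largest k: floor((77 - q_3)/q_4) = floor((77 - 23)/25) = 2.
That gives (2*138 + 127)/(2*25 + 23) = 403/73.
Compare the errors: |x - 138/25| = |541*25 - 138*98|/(98*25) = 1/2450, and |x - 403/73| = |541*73 - 403*98|/(98*73) = 1/7154.
Cross-multiplying, 1*2450 = 2450 < 7154 = 1*7154, so 1/7154 is smaller: the intermediate fraction 403/73 is closer to x than 138/25.

403/73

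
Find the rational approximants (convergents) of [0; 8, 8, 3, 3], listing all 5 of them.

0/1, 1/8, 8/65, 25/203, 83/674

Using the convergent recurrence p_i = a_i*p_{i-1} + p_{i-2}, q_i = a_i*q_{i-1} + q_{i-2} with p_{-2}=0, p_{-1}=1, q_{-2}=1, q_{-1}=0:
  i=0: a_0=0, p_0 = 0*1 + 0 = 0, q_0 = 0*0 + 1 = 1.
  i=1: a_1=8, p_1 = 8*0 + 1 = 1, q_1 = 8*1 + 0 = 8.
  i=2: a_2=8, p_2 = 8*1 + 0 = 8, q_2 = 8*8 + 1 = 65.
  i=3: a_3=3, p_3 = 3*8 + 1 = 25, q_3 = 3*65 + 8 = 203.
  i=4: a_4=3, p_4 = 3*25 + 8 = 83, q_4 = 3*203 + 65 = 674.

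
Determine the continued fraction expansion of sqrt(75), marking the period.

Write x_i = (sqrt(75) + m_i)/d_i with (m_0, d_0) = (0, 1). a_0 = floor(sqrt(75)) = 8, since 8^2 = 64 <= 75 < 81 = 9^2.
Iterate m_{i+1} = d_i*a_i - m_i, d_{i+1} = (75 - m_{i+1}^2)/d_i, a_{i+1} = floor((a_0 + m_{i+1})/d_{i+1}):
  m_1 = 1*8 - 0 = 8, d_1 = (75 - 8^2)/1 = 11/1 = 11, a_1 = floor((8 + 8)/11) = 1.
  m_2 = 11*1 - 8 = 3, d_2 = (75 - 3^2)/11 = 66/11 = 6, a_2 = floor((8 + 3)/6) = 1.
  m_3 = 6*1 - 3 = 3, d_3 = (75 - 3^2)/6 = 66/6 = 11, a_3 = floor((8 + 3)/11) = 1.
  m_4 = 11*1 - 3 = 8, d_4 = (75 - 8^2)/11 = 11/11 = 1, a_4 = floor((8 + 8)/1) = 16.
  m_5 = 1*16 - 8 = 8, d_5 = (75 - 8^2)/1 = 11/1 = 11: (m_5, d_5) = (m_1, d_1) = (8, 11), so from here the quotients repeat a_1, ..., a_4; the period length is 4.
Hence the expansion of sqrt(75) is a_0 = 8 followed by the repeating block 1, 1, 1, 16 (period 4).

[8; (1, 1, 1, 16)]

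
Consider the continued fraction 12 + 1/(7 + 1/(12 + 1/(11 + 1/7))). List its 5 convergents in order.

12/1, 85/7, 1032/85, 11437/942, 81091/6679

Using the convergent recurrence p_i = a_i*p_{i-1} + p_{i-2}, q_i = a_i*q_{i-1} + q_{i-2} with p_{-2}=0, p_{-1}=1, q_{-2}=1, q_{-1}=0:
  i=0: a_0=12, p_0 = 12*1 + 0 = 12, q_0 = 12*0 + 1 = 1.
  i=1: a_1=7, p_1 = 7*12 + 1 = 85, q_1 = 7*1 + 0 = 7.
  i=2: a_2=12, p_2 = 12*85 + 12 = 1032, q_2 = 12*7 + 1 = 85.
  i=3: a_3=11, p_3 = 11*1032 + 85 = 11437, q_3 = 11*85 + 7 = 942.
  i=4: a_4=7, p_4 = 7*11437 + 1032 = 81091, q_4 = 7*942 + 85 = 6679.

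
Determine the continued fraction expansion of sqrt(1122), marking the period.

Write x_i = (sqrt(1122) + m_i)/d_i with (m_0, d_0) = (0, 1). a_0 = floor(sqrt(1122)) = 33, since 33^2 = 1089 <= 1122 < 1156 = 34^2.
Iterate m_{i+1} = d_i*a_i - m_i, d_{i+1} = (1122 - m_{i+1}^2)/d_i, a_{i+1} = floor((a_0 + m_{i+1})/d_{i+1}):
  m_1 = 1*33 - 0 = 33, d_1 = (1122 - 33^2)/1 = 33/1 = 33, a_1 = floor((33 + 33)/33) = 2.
  m_2 = 33*2 - 33 = 33, d_2 = (1122 - 33^2)/33 = 33/33 = 1, a_2 = floor((33 + 33)/1) = 66.
  m_3 = 1*66 - 33 = 33, d_3 = (1122 - 33^2)/1 = 33/1 = 33: (m_3, d_3) = (m_1, d_1) = (33, 33), so from here the quotients repeat a_1, a_2; the period length is 2.
Hence the expansion of sqrt(1122) is a_0 = 33 followed by the repeating block 2, 66 (period 2).

[33; (2, 66)]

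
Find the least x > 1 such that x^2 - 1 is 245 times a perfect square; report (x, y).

First expand sqrt(245) as a continued fraction. With x_i = (sqrt(245) + m_i)/d_i and (m_0, d_0) = (0, 1): a_0 = floor(sqrt(245)) = 15, since 15^2 = 225 <= 245 < 256 = 16^2.
Iterate m_{i+1} = d_i*a_i - m_i, d_{i+1} = (245 - m_{i+1}^2)/d_i, a_{i+1} = floor((a_0 + m_{i+1})/d_{i+1}):
  m_1 = 1*15 - 0 = 15, d_1 = (245 - 15^2)/1 = 20/1 = 20, a_1 = floor((15 + 15)/20) = 1.
  m_2 = 20*1 - 15 = 5, d_2 = (245 - 5^2)/20 = 220/20 = 11, a_2 = floor((15 + 5)/11) = 1.
  m_3 = 11*1 - 5 = 6, d_3 = (245 - 6^2)/11 = 209/11 = 19, a_3 = floor((15 + 6)/19) = 1.
  m_4 = 19*1 - 6 = 13, d_4 = (245 - 13^2)/19 = 76/19 = 4, a_4 = floor((15 + 13)/4) = 7.
  m_5 = 4*7 - 13 = 15, d_5 = (245 - 15^2)/4 = 20/4 = 5, a_5 = floor((15 + 15)/5) = 6.
  m_6 = 5*6 - 15 = 15, d_6 = (245 - 15^2)/5 = 20/5 = 4, a_6 = floor((15 + 15)/4) = 7.
  m_7 = 4*7 - 15 = 13, d_7 = (245 - 13^2)/4 = 76/4 = 19, a_7 = floor((15 + 13)/19) = 1.
  m_8 = 19*1 - 13 = 6, d_8 = (245 - 6^2)/19 = 209/19 = 11, a_8 = floor((15 + 6)/11) = 1.
  m_9 = 11*1 - 6 = 5, d_9 = (245 - 5^2)/11 = 220/11 = 20, a_9 = floor((15 + 5)/20) = 1.
  m_10 = 20*1 - 5 = 15, d_10 = (245 - 15^2)/20 = 20/20 = 1, a_10 = floor((15 + 15)/1) = 30.
  m_11 = 1*30 - 15 = 15, d_11 = (245 - 15^2)/1 = 20/1 = 20: (m_11, d_11) = (m_1, d_1) = (15, 20), so from here the quotients repeat a_1, ..., a_10; the period length is 10.
So sqrt(245) = [15; (1, 1, 1, 7, 6, 7, 1, 1, 1, 30)] with period length k = 10.
k is even, so the fundamental solution of x^2 - 245y^2 = 1 is (p_{k-1}, q_{k-1}) = (p_9, q_9); compute convergents through index 9.
Convergents (p_i = a_i*p_{i-1} + p_{i-2}, q_i = a_i*q_{i-1} + q_{i-2} with p_{-2}=0, p_{-1}=1, q_{-2}=1, q_{-1}=0):
  i=0: a_0=15, p_0 = 15*1 + 0 = 15, q_0 = 15*0 + 1 = 1.
  i=1: a_1=1, p_1 = 1*15 + 1 = 16, q_1 = 1*1 + 0 = 1.
  i=2: a_2=1, p_2 = 1*16 + 15 = 31, q_2 = 1*1 + 1 = 2.
  i=3: a_3=1, p_3 = 1*31 + 16 = 47, q_3 = 1*2 + 1 = 3.
  i=4: a_4=7, p_4 = 7*47 + 31 = 360, q_4 = 7*3 + 2 = 23.
  i=5: a_5=6, p_5 = 6*360 + 47 = 2207, q_5 = 6*23 + 3 = 141.
  i=6: a_6=7, p_6 = 7*2207 + 360 = 15809, q_6 = 7*141 + 23 = 1010.
  i=7: a_7=1, p_7 = 1*15809 + 2207 = 18016, q_7 = 1*1010 + 141 = 1151.
  i=8: a_8=1, p_8 = 1*18016 + 15809 = 33825, q_8 = 1*1151 + 1010 = 2161.
  i=9: a_9=1, p_9 = 1*33825 + 18016 = 51841, q_9 = 1*2161 + 1151 = 3312.
Check: 51841^2 - 245*3312^2 = 2687489281 - 2687489280 = 1, so (x, y) = (51841, 3312) solves the equation, and by the theorem it is the least positive solution.

(x, y) = (51841, 3312)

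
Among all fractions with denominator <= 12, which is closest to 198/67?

35/12

Expand x = 198/67 as a continued fraction with the Euclidean algorithm:
  198 = 2*67 + 64, so a_0 = 2.
  67 = 1*64 + 3, so a_1 = 1.
  64 = 21*3 + 1, so a_2 = 21.
  3 = 3*1 + 0, so a_3 = 3.
so x = [2; 1, 21, 3].
Convergents (p_i = a_i*p_{i-1} + p_{i-2}, q_i = a_i*q_{i-1} + q_{i-2} with p_{-2}=0, p_{-1}=1, q_{-2}=1, q_{-1}=0), until the denominator exceeds 12:
  i=0: a_0=2, p_0 = 2*1 + 0 = 2, q_0 = 2*0 + 1 = 1.
  i=1: a_1=1, p_1 = 1*2 + 1 = 3, q_1 = 1*1 + 0 = 1.
  i=2: a_2=21, p_2 = 21*3 + 2 = 65, q_2 = 21*1 + 1 = 22.
q_2 = 22 > 12, so the last convergent with denominator <= 12 is p_1/q_1 = 3/1.
The closest fraction with denominator <= 12 is either p_1/q_1 or the intermediate fraction (k*p_1 + p_0)/(k*q_1 + q_0) with the largest k >= 1 whose denominator stays <= 12; these approach x as k grows, and every other convergent or intermediate fraction in range is farther away.
Largest k: floor((12 - q_0)/q_1) = floor((12 - 1)/1) = 11.
That gives (11*3 + 2)/(11*1 + 1) = 35/12.
Compare the errors: |x - 3/1| = |198*1 - 3*67|/(67*1) = 3/67, and |x - 35/12| = |198*12 - 35*67|/(67*12) = 31/804.
Cross-multiplying, 31*67 = 2077 < 2412 = 3*804, so 31/804 is smaller: the intermediate fraction 35/12 is closer to x than 3/1.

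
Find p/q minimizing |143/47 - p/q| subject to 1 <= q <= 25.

73/24

Expand x = 143/47 as a continued fraction with the Euclidean algorithm:
  143 = 3*47 + 2, so a_0 = 3.
  47 = 23*2 + 1, so a_1 = 23.
  2 = 2*1 + 0, so a_2 = 2.
so x = [3; 23, 2].
Convergents (p_i = a_i*p_{i-1} + p_{i-2}, q_i = a_i*q_{i-1} + q_{i-2} with p_{-2}=0, p_{-1}=1, q_{-2}=1, q_{-1}=0), until the denominator exceeds 25:
  i=0: a_0=3, p_0 = 3*1 + 0 = 3, q_0 = 3*0 + 1 = 1.
  i=1: a_1=23, p_1 = 23*3 + 1 = 70, q_1 = 23*1 + 0 = 23.
  i=2: a_2=2, p_2 = 2*70 + 3 = 143, q_2 = 2*23 + 1 = 47.
q_2 = 47 > 25, so the last convergent with denominator <= 25 is p_1/q_1 = 70/23.
The closest fraction with denominator <= 25 is either p_1/q_1 or the intermediate fraction (k*p_1 + p_0)/(k*q_1 + q_0) with the largest k >= 1 whose denominator stays <= 25; these approach x as k grows, and every other convergent or intermediate fraction in range is farther away.
Largest k: floor((25 - q_0)/q_1) = floor((25 - 1)/23) = 1.
That gives (1*70 + 3)/(1*23 + 1) = 73/24.
Compare the errors: |x - 70/23| = |143*23 - 70*47|/(47*23) = 1/1081, and |x - 73/24| = |143*24 - 73*47|/(47*24) = 1/1128.
Cross-multiplying, 1*1081 = 1081 < 1128 = 1*1128, so 1/1128 is smaller: the intermediate fraction 73/24 is closer to x than 70/23.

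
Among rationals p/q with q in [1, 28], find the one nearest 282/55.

41/8

Expand x = 282/55 as a continued fraction with the Euclidean algorithm:
  282 = 5*55 + 7, so a_0 = 5.
  55 = 7*7 + 6, so a_1 = 7.
  7 = 1*6 + 1, so a_2 = 1.
  6 = 6*1 + 0, so a_3 = 6.
so x = [5; 7, 1, 6].
Convergents (p_i = a_i*p_{i-1} + p_{i-2}, q_i = a_i*q_{i-1} + q_{i-2} with p_{-2}=0, p_{-1}=1, q_{-2}=1, q_{-1}=0), until the denominator exceeds 28:
  i=0: a_0=5, p_0 = 5*1 + 0 = 5, q_0 = 5*0 + 1 = 1.
  i=1: a_1=7, p_1 = 7*5 + 1 = 36, q_1 = 7*1 + 0 = 7.
  i=2: a_2=1, p_2 = 1*36 + 5 = 41, q_2 = 1*7 + 1 = 8.
  i=3: a_3=6, p_3 = 6*41 + 36 = 282, q_3 = 6*8 + 7 = 55.
q_3 = 55 > 28, so the last convergent with denominator <= 28 is p_2/q_2 = 41/8.
The closest fraction with denominator <= 28 is either p_2/q_2 or the intermediate fraction (k*p_2 + p_1)/(k*q_2 + q_1) with the largest k >= 1 whose denominator stays <= 28; these approach x as k grows, and every other convergent or intermediate fraction in range is farther away.
Largest k: floor((28 - q_1)/q_2) = floor((28 - 7)/8) = 2.
That gives (2*41 + 36)/(2*8 + 7) = 118/23.
Compare the errors: |x - 41/8| = |282*8 - 41*55|/(55*8) = 1/440, and |x - 118/23| = |282*23 - 118*55|/(55*23) = 4/1265.
Cross-multiplying, 1*1265 = 1265 < 1760 = 4*440, so 1/440 is smaller: the convergent 41/8 is closer to x than 118/23.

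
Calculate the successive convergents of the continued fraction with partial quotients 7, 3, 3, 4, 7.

Using the convergent recurrence p_i = a_i*p_{i-1} + p_{i-2}, q_i = a_i*q_{i-1} + q_{i-2} with p_{-2}=0, p_{-1}=1, q_{-2}=1, q_{-1}=0:
  i=0: a_0=7, p_0 = 7*1 + 0 = 7, q_0 = 7*0 + 1 = 1.
  i=1: a_1=3, p_1 = 3*7 + 1 = 22, q_1 = 3*1 + 0 = 3.
  i=2: a_2=3, p_2 = 3*22 + 7 = 73, q_2 = 3*3 + 1 = 10.
  i=3: a_3=4, p_3 = 4*73 + 22 = 314, q_3 = 4*10 + 3 = 43.
  i=4: a_4=7, p_4 = 7*314 + 73 = 2271, q_4 = 7*43 + 10 = 311.

7/1, 22/3, 73/10, 314/43, 2271/311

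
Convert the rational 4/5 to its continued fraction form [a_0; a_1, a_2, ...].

Run the Euclidean algorithm on 4 and 5; the successive quotients are the partial quotients a_0, a_1, ... (each step inverts the fractional part left over by the previous one):
  4 = 0*5 + 4, so a_0 = 0.
  5 = 1*4 + 1, so a_1 = 1.
  4 = 4*1 + 0, so a_2 = 4.
The remainder reaches 0 after 3 divisions, so the expansion has 3 partial quotients, read off in order.

[0; 1, 4]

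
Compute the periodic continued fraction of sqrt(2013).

[44; (1, 6, 2, 21, 1, 28, 1, 21, 2, 6, 1, 88)]

Write x_i = (sqrt(2013) + m_i)/d_i with (m_0, d_0) = (0, 1). a_0 = floor(sqrt(2013)) = 44, since 44^2 = 1936 <= 2013 < 2025 = 45^2.
Iterate m_{i+1} = d_i*a_i - m_i, d_{i+1} = (2013 - m_{i+1}^2)/d_i, a_{i+1} = floor((a_0 + m_{i+1})/d_{i+1}):
  m_1 = 1*44 - 0 = 44, d_1 = (2013 - 44^2)/1 = 77/1 = 77, a_1 = floor((44 + 44)/77) = 1.
  m_2 = 77*1 - 44 = 33, d_2 = (2013 - 33^2)/77 = 924/77 = 12, a_2 = floor((44 + 33)/12) = 6.
  m_3 = 12*6 - 33 = 39, d_3 = (2013 - 39^2)/12 = 492/12 = 41, a_3 = floor((44 + 39)/41) = 2.
  m_4 = 41*2 - 39 = 43, d_4 = (2013 - 43^2)/41 = 164/41 = 4, a_4 = floor((44 + 43)/4) = 21.
  m_5 = 4*21 - 43 = 41, d_5 = (2013 - 41^2)/4 = 332/4 = 83, a_5 = floor((44 + 41)/83) = 1.
  m_6 = 83*1 - 41 = 42, d_6 = (2013 - 42^2)/83 = 249/83 = 3, a_6 = floor((44 + 42)/3) = 28.
  m_7 = 3*28 - 42 = 42, d_7 = (2013 - 42^2)/3 = 249/3 = 83, a_7 = floor((44 + 42)/83) = 1.
  m_8 = 83*1 - 42 = 41, d_8 = (2013 - 41^2)/83 = 332/83 = 4, a_8 = floor((44 + 41)/4) = 21.
  m_9 = 4*21 - 41 = 43, d_9 = (2013 - 43^2)/4 = 164/4 = 41, a_9 = floor((44 + 43)/41) = 2.
  m_10 = 41*2 - 43 = 39, d_10 = (2013 - 39^2)/41 = 492/41 = 12, a_10 = floor((44 + 39)/12) = 6.
  m_11 = 12*6 - 39 = 33, d_11 = (2013 - 33^2)/12 = 924/12 = 77, a_11 = floor((44 + 33)/77) = 1.
  m_12 = 77*1 - 33 = 44, d_12 = (2013 - 44^2)/77 = 77/77 = 1, a_12 = floor((44 + 44)/1) = 88.
  m_13 = 1*88 - 44 = 44, d_13 = (2013 - 44^2)/1 = 77/1 = 77: (m_13, d_13) = (m_1, d_1) = (44, 77), so from here the quotients repeat a_1, ..., a_12; the period length is 12.
Hence the expansion of sqrt(2013) is a_0 = 44 followed by the repeating block 1, 6, 2, 21, 1, 28, 1, 21, 2, 6, 1, 88 (period 12).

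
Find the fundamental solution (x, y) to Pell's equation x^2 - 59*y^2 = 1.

(x, y) = (530, 69)

First expand sqrt(59) as a continued fraction. With x_i = (sqrt(59) + m_i)/d_i and (m_0, d_0) = (0, 1): a_0 = floor(sqrt(59)) = 7, since 7^2 = 49 <= 59 < 64 = 8^2.
Iterate m_{i+1} = d_i*a_i - m_i, d_{i+1} = (59 - m_{i+1}^2)/d_i, a_{i+1} = floor((a_0 + m_{i+1})/d_{i+1}):
  m_1 = 1*7 - 0 = 7, d_1 = (59 - 7^2)/1 = 10/1 = 10, a_1 = floor((7 + 7)/10) = 1.
  m_2 = 10*1 - 7 = 3, d_2 = (59 - 3^2)/10 = 50/10 = 5, a_2 = floor((7 + 3)/5) = 2.
  m_3 = 5*2 - 3 = 7, d_3 = (59 - 7^2)/5 = 10/5 = 2, a_3 = floor((7 + 7)/2) = 7.
  m_4 = 2*7 - 7 = 7, d_4 = (59 - 7^2)/2 = 10/2 = 5, a_4 = floor((7 + 7)/5) = 2.
  m_5 = 5*2 - 7 = 3, d_5 = (59 - 3^2)/5 = 50/5 = 10, a_5 = floor((7 + 3)/10) = 1.
  m_6 = 10*1 - 3 = 7, d_6 = (59 - 7^2)/10 = 10/10 = 1, a_6 = floor((7 + 7)/1) = 14.
  m_7 = 1*14 - 7 = 7, d_7 = (59 - 7^2)/1 = 10/1 = 10: (m_7, d_7) = (m_1, d_1) = (7, 10), so from here the quotients repeat a_1, ..., a_6; the period length is 6.
So sqrt(59) = [7; (1, 2, 7, 2, 1, 14)] with period length k = 6.
k is even, so the fundamental solution of x^2 - 59y^2 = 1 is (p_{k-1}, q_{k-1}) = (p_5, q_5); compute convergents through index 5.
Convergents (p_i = a_i*p_{i-1} + p_{i-2}, q_i = a_i*q_{i-1} + q_{i-2} with p_{-2}=0, p_{-1}=1, q_{-2}=1, q_{-1}=0):
  i=0: a_0=7, p_0 = 7*1 + 0 = 7, q_0 = 7*0 + 1 = 1.
  i=1: a_1=1, p_1 = 1*7 + 1 = 8, q_1 = 1*1 + 0 = 1.
  i=2: a_2=2, p_2 = 2*8 + 7 = 23, q_2 = 2*1 + 1 = 3.
  i=3: a_3=7, p_3 = 7*23 + 8 = 169, q_3 = 7*3 + 1 = 22.
  i=4: a_4=2, p_4 = 2*169 + 23 = 361, q_4 = 2*22 + 3 = 47.
  i=5: a_5=1, p_5 = 1*361 + 169 = 530, q_5 = 1*47 + 22 = 69.
Check: 530^2 - 59*69^2 = 280900 - 280899 = 1, so (x, y) = (530, 69) solves the equation, and by the theorem it is the least positive solution.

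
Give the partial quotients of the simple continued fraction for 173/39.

[4; 2, 3, 2, 2]

Run the Euclidean algorithm on 173 and 39; the successive quotients are the partial quotients a_0, a_1, ... (each step inverts the fractional part left over by the previous one):
  173 = 4*39 + 17, so a_0 = 4.
  39 = 2*17 + 5, so a_1 = 2.
  17 = 3*5 + 2, so a_2 = 3.
  5 = 2*2 + 1, so a_3 = 2.
  2 = 2*1 + 0, so a_4 = 2.
The remainder reaches 0 after 5 divisions, so the expansion has 5 partial quotients, read off in order.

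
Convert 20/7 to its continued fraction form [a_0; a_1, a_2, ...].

[2; 1, 6]

Run the Euclidean algorithm on 20 and 7; the successive quotients are the partial quotients a_0, a_1, ... (each step inverts the fractional part left over by the previous one):
  20 = 2*7 + 6, so a_0 = 2.
  7 = 1*6 + 1, so a_1 = 1.
  6 = 6*1 + 0, so a_2 = 6.
The remainder reaches 0 after 3 divisions, so the expansion has 3 partial quotients, read off in order.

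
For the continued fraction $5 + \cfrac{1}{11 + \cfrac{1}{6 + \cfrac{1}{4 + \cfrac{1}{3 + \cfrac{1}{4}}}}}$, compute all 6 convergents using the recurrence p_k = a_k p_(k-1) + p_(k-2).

5/1, 56/11, 341/67, 1420/279, 4601/904, 19824/3895

Using the convergent recurrence p_i = a_i*p_{i-1} + p_{i-2}, q_i = a_i*q_{i-1} + q_{i-2} with p_{-2}=0, p_{-1}=1, q_{-2}=1, q_{-1}=0:
  i=0: a_0=5, p_0 = 5*1 + 0 = 5, q_0 = 5*0 + 1 = 1.
  i=1: a_1=11, p_1 = 11*5 + 1 = 56, q_1 = 11*1 + 0 = 11.
  i=2: a_2=6, p_2 = 6*56 + 5 = 341, q_2 = 6*11 + 1 = 67.
  i=3: a_3=4, p_3 = 4*341 + 56 = 1420, q_3 = 4*67 + 11 = 279.
  i=4: a_4=3, p_4 = 3*1420 + 341 = 4601, q_4 = 3*279 + 67 = 904.
  i=5: a_5=4, p_5 = 4*4601 + 1420 = 19824, q_5 = 4*904 + 279 = 3895.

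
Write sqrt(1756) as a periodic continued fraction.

Write x_i = (sqrt(1756) + m_i)/d_i with (m_0, d_0) = (0, 1). a_0 = floor(sqrt(1756)) = 41, since 41^2 = 1681 <= 1756 < 1764 = 42^2.
Iterate m_{i+1} = d_i*a_i - m_i, d_{i+1} = (1756 - m_{i+1}^2)/d_i, a_{i+1} = floor((a_0 + m_{i+1})/d_{i+1}):
  m_1 = 1*41 - 0 = 41, d_1 = (1756 - 41^2)/1 = 75/1 = 75, a_1 = floor((41 + 41)/75) = 1.
  m_2 = 75*1 - 41 = 34, d_2 = (1756 - 34^2)/75 = 600/75 = 8, a_2 = floor((41 + 34)/8) = 9.
  m_3 = 8*9 - 34 = 38, d_3 = (1756 - 38^2)/8 = 312/8 = 39, a_3 = floor((41 + 38)/39) = 2.
  m_4 = 39*2 - 38 = 40, d_4 = (1756 - 40^2)/39 = 156/39 = 4, a_4 = floor((41 + 40)/4) = 20.
  m_5 = 4*20 - 40 = 40, d_5 = (1756 - 40^2)/4 = 156/4 = 39, a_5 = floor((41 + 40)/39) = 2.
  m_6 = 39*2 - 40 = 38, d_6 = (1756 - 38^2)/39 = 312/39 = 8, a_6 = floor((41 + 38)/8) = 9.
  m_7 = 8*9 - 38 = 34, d_7 = (1756 - 34^2)/8 = 600/8 = 75, a_7 = floor((41 + 34)/75) = 1.
  m_8 = 75*1 - 34 = 41, d_8 = (1756 - 41^2)/75 = 75/75 = 1, a_8 = floor((41 + 41)/1) = 82.
  m_9 = 1*82 - 41 = 41, d_9 = (1756 - 41^2)/1 = 75/1 = 75: (m_9, d_9) = (m_1, d_1) = (41, 75), so from here the quotients repeat a_1, ..., a_8; the period length is 8.
Hence the expansion of sqrt(1756) is a_0 = 41 followed by the repeating block 1, 9, 2, 20, 2, 9, 1, 82 (period 8).

[41; (1, 9, 2, 20, 2, 9, 1, 82)]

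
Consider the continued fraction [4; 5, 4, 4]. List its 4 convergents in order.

4/1, 21/5, 88/21, 373/89

Using the convergent recurrence p_i = a_i*p_{i-1} + p_{i-2}, q_i = a_i*q_{i-1} + q_{i-2} with p_{-2}=0, p_{-1}=1, q_{-2}=1, q_{-1}=0:
  i=0: a_0=4, p_0 = 4*1 + 0 = 4, q_0 = 4*0 + 1 = 1.
  i=1: a_1=5, p_1 = 5*4 + 1 = 21, q_1 = 5*1 + 0 = 5.
  i=2: a_2=4, p_2 = 4*21 + 4 = 88, q_2 = 4*5 + 1 = 21.
  i=3: a_3=4, p_3 = 4*88 + 21 = 373, q_3 = 4*21 + 5 = 89.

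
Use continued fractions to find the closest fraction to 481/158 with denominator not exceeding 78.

137/45

Expand x = 481/158 as a continued fraction with the Euclidean algorithm:
  481 = 3*158 + 7, so a_0 = 3.
  158 = 22*7 + 4, so a_1 = 22.
  7 = 1*4 + 3, so a_2 = 1.
  4 = 1*3 + 1, so a_3 = 1.
  3 = 3*1 + 0, so a_4 = 3.
so x = [3; 22, 1, 1, 3].
Convergents (p_i = a_i*p_{i-1} + p_{i-2}, q_i = a_i*q_{i-1} + q_{i-2} with p_{-2}=0, p_{-1}=1, q_{-2}=1, q_{-1}=0), until the denominator exceeds 78:
  i=0: a_0=3, p_0 = 3*1 + 0 = 3, q_0 = 3*0 + 1 = 1.
  i=1: a_1=22, p_1 = 22*3 + 1 = 67, q_1 = 22*1 + 0 = 22.
  i=2: a_2=1, p_2 = 1*67 + 3 = 70, q_2 = 1*22 + 1 = 23.
  i=3: a_3=1, p_3 = 1*70 + 67 = 137, q_3 = 1*23 + 22 = 45.
  i=4: a_4=3, p_4 = 3*137 + 70 = 481, q_4 = 3*45 + 23 = 158.
q_4 = 158 > 78, so the last convergent with denominator <= 78 is p_3/q_3 = 137/45.
The closest fraction with denominator <= 78 is either p_3/q_3 or the intermediate fraction (k*p_3 + p_2)/(k*q_3 + q_2) with the largest k >= 1 whose denominator stays <= 78; these approach x as k grows, and every other convergent or intermediate fraction in range is farther away.
Largest k: floor((78 - q_2)/q_3) = floor((78 - 23)/45) = 1.
That gives (1*137 + 70)/(1*45 + 23) = 207/68.
Compare the errors: |x - 137/45| = |481*45 - 137*158|/(158*45) = 1/7110, and |x - 207/68| = |481*68 - 207*158|/(158*68) = 2/10744.
Cross-multiplying, 1*10744 = 10744 < 14220 = 2*7110, so 1/7110 is smaller: the convergent 137/45 is closer to x than 207/68.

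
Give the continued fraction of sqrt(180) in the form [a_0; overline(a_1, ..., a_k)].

Write x_i = (sqrt(180) + m_i)/d_i with (m_0, d_0) = (0, 1). a_0 = floor(sqrt(180)) = 13, since 13^2 = 169 <= 180 < 196 = 14^2.
Iterate m_{i+1} = d_i*a_i - m_i, d_{i+1} = (180 - m_{i+1}^2)/d_i, a_{i+1} = floor((a_0 + m_{i+1})/d_{i+1}):
  m_1 = 1*13 - 0 = 13, d_1 = (180 - 13^2)/1 = 11/1 = 11, a_1 = floor((13 + 13)/11) = 2.
  m_2 = 11*2 - 13 = 9, d_2 = (180 - 9^2)/11 = 99/11 = 9, a_2 = floor((13 + 9)/9) = 2.
  m_3 = 9*2 - 9 = 9, d_3 = (180 - 9^2)/9 = 99/9 = 11, a_3 = floor((13 + 9)/11) = 2.
  m_4 = 11*2 - 9 = 13, d_4 = (180 - 13^2)/11 = 11/11 = 1, a_4 = floor((13 + 13)/1) = 26.
  m_5 = 1*26 - 13 = 13, d_5 = (180 - 13^2)/1 = 11/1 = 11: (m_5, d_5) = (m_1, d_1) = (13, 11), so from here the quotients repeat a_1, ..., a_4; the period length is 4.
Hence the expansion of sqrt(180) is a_0 = 13 followed by the repeating block 2, 2, 2, 26 (period 4).

[13; overline(2, 2, 2, 26)]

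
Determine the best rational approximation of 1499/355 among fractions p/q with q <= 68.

38/9

Expand x = 1499/355 as a continued fraction with the Euclidean algorithm:
  1499 = 4*355 + 79, so a_0 = 4.
  355 = 4*79 + 39, so a_1 = 4.
  79 = 2*39 + 1, so a_2 = 2.
  39 = 39*1 + 0, so a_3 = 39.
so x = [4; 4, 2, 39].
Convergents (p_i = a_i*p_{i-1} + p_{i-2}, q_i = a_i*q_{i-1} + q_{i-2} with p_{-2}=0, p_{-1}=1, q_{-2}=1, q_{-1}=0), until the denominator exceeds 68:
  i=0: a_0=4, p_0 = 4*1 + 0 = 4, q_0 = 4*0 + 1 = 1.
  i=1: a_1=4, p_1 = 4*4 + 1 = 17, q_1 = 4*1 + 0 = 4.
  i=2: a_2=2, p_2 = 2*17 + 4 = 38, q_2 = 2*4 + 1 = 9.
  i=3: a_3=39, p_3 = 39*38 + 17 = 1499, q_3 = 39*9 + 4 = 355.
q_3 = 355 > 68, so the last convergent with denominator <= 68 is p_2/q_2 = 38/9.
The closest fraction with denominator <= 68 is either p_2/q_2 or the intermediate fraction (k*p_2 + p_1)/(k*q_2 + q_1) with the largest k >= 1 whose denominator stays <= 68; these approach x as k grows, and every other convergent or intermediate fraction in range is farther away.
Largest k: floor((68 - q_1)/q_2) = floor((68 - 4)/9) = 7.
That gives (7*38 + 17)/(7*9 + 4) = 283/67.
Compare the errors: |x - 38/9| = |1499*9 - 38*355|/(355*9) = 1/3195, and |x - 283/67| = |1499*67 - 283*355|/(355*67) = 32/23785.
Cross-multiplying, 1*23785 = 23785 < 102240 = 32*3195, so 1/3195 is smaller: the convergent 38/9 is closer to x than 283/67.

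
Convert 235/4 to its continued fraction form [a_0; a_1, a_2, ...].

Run the Euclidean algorithm on 235 and 4; the successive quotients are the partial quotients a_0, a_1, ... (each step inverts the fractional part left over by the previous one):
  235 = 58*4 + 3, so a_0 = 58.
  4 = 1*3 + 1, so a_1 = 1.
  3 = 3*1 + 0, so a_2 = 3.
The remainder reaches 0 after 3 divisions, so the expansion has 3 partial quotients, read off in order.

[58; 1, 3]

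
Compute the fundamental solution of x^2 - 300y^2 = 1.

(x, y) = (1351, 78)

First expand sqrt(300) as a continued fraction. With x_i = (sqrt(300) + m_i)/d_i and (m_0, d_0) = (0, 1): a_0 = floor(sqrt(300)) = 17, since 17^2 = 289 <= 300 < 324 = 18^2.
Iterate m_{i+1} = d_i*a_i - m_i, d_{i+1} = (300 - m_{i+1}^2)/d_i, a_{i+1} = floor((a_0 + m_{i+1})/d_{i+1}):
  m_1 = 1*17 - 0 = 17, d_1 = (300 - 17^2)/1 = 11/1 = 11, a_1 = floor((17 + 17)/11) = 3.
  m_2 = 11*3 - 17 = 16, d_2 = (300 - 16^2)/11 = 44/11 = 4, a_2 = floor((17 + 16)/4) = 8.
  m_3 = 4*8 - 16 = 16, d_3 = (300 - 16^2)/4 = 44/4 = 11, a_3 = floor((17 + 16)/11) = 3.
  m_4 = 11*3 - 16 = 17, d_4 = (300 - 17^2)/11 = 11/11 = 1, a_4 = floor((17 + 17)/1) = 34.
  m_5 = 1*34 - 17 = 17, d_5 = (300 - 17^2)/1 = 11/1 = 11: (m_5, d_5) = (m_1, d_1) = (17, 11), so from here the quotients repeat a_1, ..., a_4; the period length is 4.
So sqrt(300) = [17; (3, 8, 3, 34)] with period length k = 4.
k is even, so the fundamental solution of x^2 - 300y^2 = 1 is (p_{k-1}, q_{k-1}) = (p_3, q_3); compute convergents through index 3.
Convergents (p_i = a_i*p_{i-1} + p_{i-2}, q_i = a_i*q_{i-1} + q_{i-2} with p_{-2}=0, p_{-1}=1, q_{-2}=1, q_{-1}=0):
  i=0: a_0=17, p_0 = 17*1 + 0 = 17, q_0 = 17*0 + 1 = 1.
  i=1: a_1=3, p_1 = 3*17 + 1 = 52, q_1 = 3*1 + 0 = 3.
  i=2: a_2=8, p_2 = 8*52 + 17 = 433, q_2 = 8*3 + 1 = 25.
  i=3: a_3=3, p_3 = 3*433 + 52 = 1351, q_3 = 3*25 + 3 = 78.
Check: 1351^2 - 300*78^2 = 1825201 - 1825200 = 1, so (x, y) = (1351, 78) solves the equation, and by the theorem it is the least positive solution.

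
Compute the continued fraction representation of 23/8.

[2; 1, 7]

Run the Euclidean algorithm on 23 and 8; the successive quotients are the partial quotients a_0, a_1, ... (each step inverts the fractional part left over by the previous one):
  23 = 2*8 + 7, so a_0 = 2.
  8 = 1*7 + 1, so a_1 = 1.
  7 = 7*1 + 0, so a_2 = 7.
The remainder reaches 0 after 3 divisions, so the expansion has 3 partial quotients, read off in order.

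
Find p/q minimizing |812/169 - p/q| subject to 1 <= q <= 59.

Expand x = 812/169 as a continued fraction with the Euclidean algorithm:
  812 = 4*169 + 136, so a_0 = 4.
  169 = 1*136 + 33, so a_1 = 1.
  136 = 4*33 + 4, so a_2 = 4.
  33 = 8*4 + 1, so a_3 = 8.
  4 = 4*1 + 0, so a_4 = 4.
so x = [4; 1, 4, 8, 4].
Convergents (p_i = a_i*p_{i-1} + p_{i-2}, q_i = a_i*q_{i-1} + q_{i-2} with p_{-2}=0, p_{-1}=1, q_{-2}=1, q_{-1}=0), until the denominator exceeds 59:
  i=0: a_0=4, p_0 = 4*1 + 0 = 4, q_0 = 4*0 + 1 = 1.
  i=1: a_1=1, p_1 = 1*4 + 1 = 5, q_1 = 1*1 + 0 = 1.
  i=2: a_2=4, p_2 = 4*5 + 4 = 24, q_2 = 4*1 + 1 = 5.
  i=3: a_3=8, p_3 = 8*24 + 5 = 197, q_3 = 8*5 + 1 = 41.
  i=4: a_4=4, p_4 = 4*197 + 24 = 812, q_4 = 4*41 + 5 = 169.
q_4 = 169 > 59, so the last convergent with denominator <= 59 is p_3/q_3 = 197/41.
The closest fraction with denominator <= 59 is either p_3/q_3 or the intermediate fraction (k*p_3 + p_2)/(k*q_3 + q_2) with the largest k >= 1 whose denominator stays <= 59; these approach x as k grows, and every other convergent or intermediate fraction in range is farther away.
Largest k: floor((59 - q_2)/q_3) = floor((59 - 5)/41) = 1.
That gives (1*197 + 24)/(1*41 + 5) = 221/46.
Compare the errors: |x - 197/41| = |812*41 - 197*169|/(169*41) = 1/6929, and |x - 221/46| = |812*46 - 221*169|/(169*46) = 3/7774.
Cross-multiplying, 1*7774 = 7774 < 20787 = 3*6929, so 1/6929 is smaller: the convergent 197/41 is closer to x than 221/46.

197/41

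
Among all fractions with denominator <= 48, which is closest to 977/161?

Expand x = 977/161 as a continued fraction with the Euclidean algorithm:
  977 = 6*161 + 11, so a_0 = 6.
  161 = 14*11 + 7, so a_1 = 14.
  11 = 1*7 + 4, so a_2 = 1.
  7 = 1*4 + 3, so a_3 = 1.
  4 = 1*3 + 1, so a_4 = 1.
  3 = 3*1 + 0, so a_5 = 3.
so x = [6; 14, 1, 1, 1, 3].
Convergents (p_i = a_i*p_{i-1} + p_{i-2}, q_i = a_i*q_{i-1} + q_{i-2} with p_{-2}=0, p_{-1}=1, q_{-2}=1, q_{-1}=0), until the denominator exceeds 48:
  i=0: a_0=6, p_0 = 6*1 + 0 = 6, q_0 = 6*0 + 1 = 1.
  i=1: a_1=14, p_1 = 14*6 + 1 = 85, q_1 = 14*1 + 0 = 14.
  i=2: a_2=1, p_2 = 1*85 + 6 = 91, q_2 = 1*14 + 1 = 15.
  i=3: a_3=1, p_3 = 1*91 + 85 = 176, q_3 = 1*15 + 14 = 29.
  i=4: a_4=1, p_4 = 1*176 + 91 = 267, q_4 = 1*29 + 15 = 44.
  i=5: a_5=3, p_5 = 3*267 + 176 = 977, q_5 = 3*44 + 29 = 161.
q_5 = 161 > 48, so the last convergent with denominator <= 48 is p_4/q_4 = 267/44.
The closest fraction with denominator <= 48 is either p_4/q_4 or the intermediate fraction (k*p_4 + p_3)/(k*q_4 + q_3) with the largest k >= 1 whose denominator stays <= 48; these approach x as k grows, and every other convergent or intermediate fraction in range is farther away.
Largest k: floor((48 - q_3)/q_4) = floor((48 - 29)/44) = 0.
Since k = 0, no intermediate fraction beyond p_4/q_4 has denominator <= 48, so the convergent 267/44 is the closest (its error is |977*44 - 267*161|/(161*44) = 1/7084).

267/44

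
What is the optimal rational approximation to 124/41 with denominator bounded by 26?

79/26

Expand x = 124/41 as a continued fraction with the Euclidean algorithm:
  124 = 3*41 + 1, so a_0 = 3.
  41 = 41*1 + 0, so a_1 = 41.
so x = [3; 41].
Convergents (p_i = a_i*p_{i-1} + p_{i-2}, q_i = a_i*q_{i-1} + q_{i-2} with p_{-2}=0, p_{-1}=1, q_{-2}=1, q_{-1}=0), until the denominator exceeds 26:
  i=0: a_0=3, p_0 = 3*1 + 0 = 3, q_0 = 3*0 + 1 = 1.
  i=1: a_1=41, p_1 = 41*3 + 1 = 124, q_1 = 41*1 + 0 = 41.
q_1 = 41 > 26, so the last convergent with denominator <= 26 is p_0/q_0 = 3/1.
The closest fraction with denominator <= 26 is either p_0/q_0 or the intermediate fraction (k*p_0 + p_{-1})/(k*q_0 + q_{-1}) with the largest k >= 1 whose denominator stays <= 26; these approach x as k grows, and every other convergent or intermediate fraction in range is farther away.
Largest k: floor((26 - q_{-1})/q_0) = floor((26 - 0)/1) = 26 (using the seeds p_{-1} = 1, q_{-1} = 0).
That gives (26*3 + 1)/(26*1 + 0) = 79/26.
Compare the errors: |x - 3/1| = |124*1 - 3*41|/(41*1) = 1/41, and |x - 79/26| = |124*26 - 79*41|/(41*26) = 15/1066.
Cross-multiplying, 15*41 = 615 < 1066 = 1*1066, so 15/1066 is smaller: the intermediate fraction 79/26 is closer to x than 3/1.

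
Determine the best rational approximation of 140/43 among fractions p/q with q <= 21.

13/4

Expand x = 140/43 as a continued fraction with the Euclidean algorithm:
  140 = 3*43 + 11, so a_0 = 3.
  43 = 3*11 + 10, so a_1 = 3.
  11 = 1*10 + 1, so a_2 = 1.
  10 = 10*1 + 0, so a_3 = 10.
so x = [3; 3, 1, 10].
Convergents (p_i = a_i*p_{i-1} + p_{i-2}, q_i = a_i*q_{i-1} + q_{i-2} with p_{-2}=0, p_{-1}=1, q_{-2}=1, q_{-1}=0), until the denominator exceeds 21:
  i=0: a_0=3, p_0 = 3*1 + 0 = 3, q_0 = 3*0 + 1 = 1.
  i=1: a_1=3, p_1 = 3*3 + 1 = 10, q_1 = 3*1 + 0 = 3.
  i=2: a_2=1, p_2 = 1*10 + 3 = 13, q_2 = 1*3 + 1 = 4.
  i=3: a_3=10, p_3 = 10*13 + 10 = 140, q_3 = 10*4 + 3 = 43.
q_3 = 43 > 21, so the last convergent with denominator <= 21 is p_2/q_2 = 13/4.
The closest fraction with denominator <= 21 is either p_2/q_2 or the intermediate fraction (k*p_2 + p_1)/(k*q_2 + q_1) with the largest k >= 1 whose denominator stays <= 21; these approach x as k grows, and every other convergent or intermediate fraction in range is farther away.
Largest k: floor((21 - q_1)/q_2) = floor((21 - 3)/4) = 4.
That gives (4*13 + 10)/(4*4 + 3) = 62/19.
Compare the errors: |x - 13/4| = |140*4 - 13*43|/(43*4) = 1/172, and |x - 62/19| = |140*19 - 62*43|/(43*19) = 6/817.
Cross-multiplying, 1*817 = 817 < 1032 = 6*172, so 1/172 is smaller: the convergent 13/4 is closer to x than 62/19.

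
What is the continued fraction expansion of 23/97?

[0; 4, 4, 1, 1, 2]

Run the Euclidean algorithm on 23 and 97; the successive quotients are the partial quotients a_0, a_1, ... (each step inverts the fractional part left over by the previous one):
  23 = 0*97 + 23, so a_0 = 0.
  97 = 4*23 + 5, so a_1 = 4.
  23 = 4*5 + 3, so a_2 = 4.
  5 = 1*3 + 2, so a_3 = 1.
  3 = 1*2 + 1, so a_4 = 1.
  2 = 2*1 + 0, so a_5 = 2.
The remainder reaches 0 after 6 divisions, so the expansion has 6 partial quotients, read off in order.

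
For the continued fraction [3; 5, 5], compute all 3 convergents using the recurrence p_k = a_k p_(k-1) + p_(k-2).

Using the convergent recurrence p_i = a_i*p_{i-1} + p_{i-2}, q_i = a_i*q_{i-1} + q_{i-2} with p_{-2}=0, p_{-1}=1, q_{-2}=1, q_{-1}=0:
  i=0: a_0=3, p_0 = 3*1 + 0 = 3, q_0 = 3*0 + 1 = 1.
  i=1: a_1=5, p_1 = 5*3 + 1 = 16, q_1 = 5*1 + 0 = 5.
  i=2: a_2=5, p_2 = 5*16 + 3 = 83, q_2 = 5*5 + 1 = 26.

3/1, 16/5, 83/26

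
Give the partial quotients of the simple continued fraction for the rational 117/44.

Run the Euclidean algorithm on 117 and 44; the successive quotients are the partial quotients a_0, a_1, ... (each step inverts the fractional part left over by the previous one):
  117 = 2*44 + 29, so a_0 = 2.
  44 = 1*29 + 15, so a_1 = 1.
  29 = 1*15 + 14, so a_2 = 1.
  15 = 1*14 + 1, so a_3 = 1.
  14 = 14*1 + 0, so a_4 = 14.
The remainder reaches 0 after 5 divisions, so the expansion has 5 partial quotients, read off in order.

[2; 1, 1, 1, 14]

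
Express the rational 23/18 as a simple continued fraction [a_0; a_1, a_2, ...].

[1; 3, 1, 1, 2]

Run the Euclidean algorithm on 23 and 18; the successive quotients are the partial quotients a_0, a_1, ... (each step inverts the fractional part left over by the previous one):
  23 = 1*18 + 5, so a_0 = 1.
  18 = 3*5 + 3, so a_1 = 3.
  5 = 1*3 + 2, so a_2 = 1.
  3 = 1*2 + 1, so a_3 = 1.
  2 = 2*1 + 0, so a_4 = 2.
The remainder reaches 0 after 5 divisions, so the expansion has 5 partial quotients, read off in order.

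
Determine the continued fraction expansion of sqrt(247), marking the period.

[15; (1, 2, 1, 1, 9, 1, 9, 1, 1, 2, 1, 30)]

Write x_i = (sqrt(247) + m_i)/d_i with (m_0, d_0) = (0, 1). a_0 = floor(sqrt(247)) = 15, since 15^2 = 225 <= 247 < 256 = 16^2.
Iterate m_{i+1} = d_i*a_i - m_i, d_{i+1} = (247 - m_{i+1}^2)/d_i, a_{i+1} = floor((a_0 + m_{i+1})/d_{i+1}):
  m_1 = 1*15 - 0 = 15, d_1 = (247 - 15^2)/1 = 22/1 = 22, a_1 = floor((15 + 15)/22) = 1.
  m_2 = 22*1 - 15 = 7, d_2 = (247 - 7^2)/22 = 198/22 = 9, a_2 = floor((15 + 7)/9) = 2.
  m_3 = 9*2 - 7 = 11, d_3 = (247 - 11^2)/9 = 126/9 = 14, a_3 = floor((15 + 11)/14) = 1.
  m_4 = 14*1 - 11 = 3, d_4 = (247 - 3^2)/14 = 238/14 = 17, a_4 = floor((15 + 3)/17) = 1.
  m_5 = 17*1 - 3 = 14, d_5 = (247 - 14^2)/17 = 51/17 = 3, a_5 = floor((15 + 14)/3) = 9.
  m_6 = 3*9 - 14 = 13, d_6 = (247 - 13^2)/3 = 78/3 = 26, a_6 = floor((15 + 13)/26) = 1.
  m_7 = 26*1 - 13 = 13, d_7 = (247 - 13^2)/26 = 78/26 = 3, a_7 = floor((15 + 13)/3) = 9.
  m_8 = 3*9 - 13 = 14, d_8 = (247 - 14^2)/3 = 51/3 = 17, a_8 = floor((15 + 14)/17) = 1.
  m_9 = 17*1 - 14 = 3, d_9 = (247 - 3^2)/17 = 238/17 = 14, a_9 = floor((15 + 3)/14) = 1.
  m_10 = 14*1 - 3 = 11, d_10 = (247 - 11^2)/14 = 126/14 = 9, a_10 = floor((15 + 11)/9) = 2.
  m_11 = 9*2 - 11 = 7, d_11 = (247 - 7^2)/9 = 198/9 = 22, a_11 = floor((15 + 7)/22) = 1.
  m_12 = 22*1 - 7 = 15, d_12 = (247 - 15^2)/22 = 22/22 = 1, a_12 = floor((15 + 15)/1) = 30.
  m_13 = 1*30 - 15 = 15, d_13 = (247 - 15^2)/1 = 22/1 = 22: (m_13, d_13) = (m_1, d_1) = (15, 22), so from here the quotients repeat a_1, ..., a_12; the period length is 12.
Hence the expansion of sqrt(247) is a_0 = 15 followed by the repeating block 1, 2, 1, 1, 9, 1, 9, 1, 1, 2, 1, 30 (period 12).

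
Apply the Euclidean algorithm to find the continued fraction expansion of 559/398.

Run the Euclidean algorithm on 559 and 398; the successive quotients are the partial quotients a_0, a_1, ... (each step inverts the fractional part left over by the previous one):
  559 = 1*398 + 161, so a_0 = 1.
  398 = 2*161 + 76, so a_1 = 2.
  161 = 2*76 + 9, so a_2 = 2.
  76 = 8*9 + 4, so a_3 = 8.
  9 = 2*4 + 1, so a_4 = 2.
  4 = 4*1 + 0, so a_5 = 4.
The remainder reaches 0 after 6 divisions, so the expansion has 6 partial quotients, read off in order.

[1; 2, 2, 8, 2, 4]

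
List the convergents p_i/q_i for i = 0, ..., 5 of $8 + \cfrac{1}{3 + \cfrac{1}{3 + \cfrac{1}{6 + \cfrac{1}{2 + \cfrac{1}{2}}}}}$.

Using the convergent recurrence p_i = a_i*p_{i-1} + p_{i-2}, q_i = a_i*q_{i-1} + q_{i-2} with p_{-2}=0, p_{-1}=1, q_{-2}=1, q_{-1}=0:
  i=0: a_0=8, p_0 = 8*1 + 0 = 8, q_0 = 8*0 + 1 = 1.
  i=1: a_1=3, p_1 = 3*8 + 1 = 25, q_1 = 3*1 + 0 = 3.
  i=2: a_2=3, p_2 = 3*25 + 8 = 83, q_2 = 3*3 + 1 = 10.
  i=3: a_3=6, p_3 = 6*83 + 25 = 523, q_3 = 6*10 + 3 = 63.
  i=4: a_4=2, p_4 = 2*523 + 83 = 1129, q_4 = 2*63 + 10 = 136.
  i=5: a_5=2, p_5 = 2*1129 + 523 = 2781, q_5 = 2*136 + 63 = 335.

8/1, 25/3, 83/10, 523/63, 1129/136, 2781/335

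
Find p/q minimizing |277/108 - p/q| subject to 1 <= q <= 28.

Expand x = 277/108 as a continued fraction with the Euclidean algorithm:
  277 = 2*108 + 61, so a_0 = 2.
  108 = 1*61 + 47, so a_1 = 1.
  61 = 1*47 + 14, so a_2 = 1.
  47 = 3*14 + 5, so a_3 = 3.
  14 = 2*5 + 4, so a_4 = 2.
  5 = 1*4 + 1, so a_5 = 1.
  4 = 4*1 + 0, so a_6 = 4.
so x = [2; 1, 1, 3, 2, 1, 4].
Convergents (p_i = a_i*p_{i-1} + p_{i-2}, q_i = a_i*q_{i-1} + q_{i-2} with p_{-2}=0, p_{-1}=1, q_{-2}=1, q_{-1}=0), until the denominator exceeds 28:
  i=0: a_0=2, p_0 = 2*1 + 0 = 2, q_0 = 2*0 + 1 = 1.
  i=1: a_1=1, p_1 = 1*2 + 1 = 3, q_1 = 1*1 + 0 = 1.
  i=2: a_2=1, p_2 = 1*3 + 2 = 5, q_2 = 1*1 + 1 = 2.
  i=3: a_3=3, p_3 = 3*5 + 3 = 18, q_3 = 3*2 + 1 = 7.
  i=4: a_4=2, p_4 = 2*18 + 5 = 41, q_4 = 2*7 + 2 = 16.
  i=5: a_5=1, p_5 = 1*41 + 18 = 59, q_5 = 1*16 + 7 = 23.
  i=6: a_6=4, p_6 = 4*59 + 41 = 277, q_6 = 4*23 + 16 = 108.
q_6 = 108 > 28, so the last convergent with denominator <= 28 is p_5/q_5 = 59/23.
The closest fraction with denominator <= 28 is either p_5/q_5 or the intermediate fraction (k*p_5 + p_4)/(k*q_5 + q_4) with the largest k >= 1 whose denominator stays <= 28; these approach x as k grows, and every other convergent or intermediate fraction in range is farther away.
Largest k: floor((28 - q_4)/q_5) = floor((28 - 16)/23) = 0.
Since k = 0, no intermediate fraction beyond p_5/q_5 has denominator <= 28, so the convergent 59/23 is the closest (its error is |277*23 - 59*108|/(108*23) = 1/2484).

59/23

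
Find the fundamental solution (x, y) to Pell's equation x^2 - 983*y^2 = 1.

(x, y) = (284088, 9061)

First expand sqrt(983) as a continued fraction. With x_i = (sqrt(983) + m_i)/d_i and (m_0, d_0) = (0, 1): a_0 = floor(sqrt(983)) = 31, since 31^2 = 961 <= 983 < 1024 = 32^2.
Iterate m_{i+1} = d_i*a_i - m_i, d_{i+1} = (983 - m_{i+1}^2)/d_i, a_{i+1} = floor((a_0 + m_{i+1})/d_{i+1}):
  m_1 = 1*31 - 0 = 31, d_1 = (983 - 31^2)/1 = 22/1 = 22, a_1 = floor((31 + 31)/22) = 2.
  m_2 = 22*2 - 31 = 13, d_2 = (983 - 13^2)/22 = 814/22 = 37, a_2 = floor((31 + 13)/37) = 1.
  m_3 = 37*1 - 13 = 24, d_3 = (983 - 24^2)/37 = 407/37 = 11, a_3 = floor((31 + 24)/11) = 5.
  m_4 = 11*5 - 24 = 31, d_4 = (983 - 31^2)/11 = 22/11 = 2, a_4 = floor((31 + 31)/2) = 31.
  m_5 = 2*31 - 31 = 31, d_5 = (983 - 31^2)/2 = 22/2 = 11, a_5 = floor((31 + 31)/11) = 5.
  m_6 = 11*5 - 31 = 24, d_6 = (983 - 24^2)/11 = 407/11 = 37, a_6 = floor((31 + 24)/37) = 1.
  m_7 = 37*1 - 24 = 13, d_7 = (983 - 13^2)/37 = 814/37 = 22, a_7 = floor((31 + 13)/22) = 2.
  m_8 = 22*2 - 13 = 31, d_8 = (983 - 31^2)/22 = 22/22 = 1, a_8 = floor((31 + 31)/1) = 62.
  m_9 = 1*62 - 31 = 31, d_9 = (983 - 31^2)/1 = 22/1 = 22: (m_9, d_9) = (m_1, d_1) = (31, 22), so from here the quotients repeat a_1, ..., a_8; the period length is 8.
So sqrt(983) = [31; (2, 1, 5, 31, 5, 1, 2, 62)] with period length k = 8.
k is even, so the fundamental solution of x^2 - 983y^2 = 1 is (p_{k-1}, q_{k-1}) = (p_7, q_7); compute convergents through index 7.
Convergents (p_i = a_i*p_{i-1} + p_{i-2}, q_i = a_i*q_{i-1} + q_{i-2} with p_{-2}=0, p_{-1}=1, q_{-2}=1, q_{-1}=0):
  i=0: a_0=31, p_0 = 31*1 + 0 = 31, q_0 = 31*0 + 1 = 1.
  i=1: a_1=2, p_1 = 2*31 + 1 = 63, q_1 = 2*1 + 0 = 2.
  i=2: a_2=1, p_2 = 1*63 + 31 = 94, q_2 = 1*2 + 1 = 3.
  i=3: a_3=5, p_3 = 5*94 + 63 = 533, q_3 = 5*3 + 2 = 17.
  i=4: a_4=31, p_4 = 31*533 + 94 = 16617, q_4 = 31*17 + 3 = 530.
  i=5: a_5=5, p_5 = 5*16617 + 533 = 83618, q_5 = 5*530 + 17 = 2667.
  i=6: a_6=1, p_6 = 1*83618 + 16617 = 100235, q_6 = 1*2667 + 530 = 3197.
  i=7: a_7=2, p_7 = 2*100235 + 83618 = 284088, q_7 = 2*3197 + 2667 = 9061.
Check: 284088^2 - 983*9061^2 = 80705991744 - 80705991743 = 1, so (x, y) = (284088, 9061) solves the equation, and by the theorem it is the least positive solution.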